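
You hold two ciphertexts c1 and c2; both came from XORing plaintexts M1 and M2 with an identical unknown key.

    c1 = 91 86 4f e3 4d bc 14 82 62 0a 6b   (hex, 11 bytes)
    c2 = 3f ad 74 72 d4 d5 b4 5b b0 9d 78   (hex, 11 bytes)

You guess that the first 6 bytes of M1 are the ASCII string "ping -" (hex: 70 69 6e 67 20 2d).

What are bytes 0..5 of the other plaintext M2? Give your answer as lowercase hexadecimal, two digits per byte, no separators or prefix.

de4255f6b944

First, c1 ⊕ c2 = (M1 ⊕ K) ⊕ (M2 ⊕ K) = M1 ⊕ M2, so the key drops out. Then M2 = (M1 ⊕ M2) ⊕ M1 over the first 6 bytes.
byte 0: (91 xor 3f) xor 70 = ae xor 70 = de
byte 1: (86 xor ad) xor 69 = 2b xor 69 = 42
byte 2: (4f xor 74) xor 6e = 3b xor 6e = 55
byte 3: (e3 xor 72) xor 67 = 91 xor 67 = f6
byte 4: (4d xor d4) xor 20 = 99 xor 20 = b9
byte 5: (bc xor d5) xor 2d = 69 xor 2d = 44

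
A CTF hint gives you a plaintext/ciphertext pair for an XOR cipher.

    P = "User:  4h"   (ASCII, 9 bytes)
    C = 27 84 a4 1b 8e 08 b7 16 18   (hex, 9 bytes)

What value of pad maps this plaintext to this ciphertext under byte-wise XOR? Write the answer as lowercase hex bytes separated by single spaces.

Since C = P ⊕ pad, XORing both sides with P gives pad = P ⊕ C.
byte 0:  85 xor  39 = 114
byte 1: 115 xor 132 = 247
byte 2: 101 xor 164 = 193
byte 3: 114 xor  27 = 105
byte 4:  58 xor 142 = 180
byte 5:  32 xor   8 =  40
byte 6:  32 xor 183 = 151
byte 7:  52 xor  22 =  34
byte 8: 104 xor  24 = 112

72 f7 c1 69 b4 28 97 22 70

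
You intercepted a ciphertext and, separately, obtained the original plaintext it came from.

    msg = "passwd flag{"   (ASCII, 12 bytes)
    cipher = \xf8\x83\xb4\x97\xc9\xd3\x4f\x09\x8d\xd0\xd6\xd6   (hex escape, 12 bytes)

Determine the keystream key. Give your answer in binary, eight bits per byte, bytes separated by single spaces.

Since cipher = msg ⊕ key, XORing both sides with msg gives key = msg ⊕ cipher.
byte 0: 70 xor f8 = 88
byte 1: 61 xor 83 = e2
byte 2: 73 xor b4 = c7
byte 3: 73 xor 97 = e4
byte 4: 77 xor c9 = be
byte 5: 64 xor d3 = b7
byte 6: 20 xor 4f = 6f
byte 7: 66 xor 09 = 6f
byte 8: 6c xor 8d = e1
byte 9: 61 xor d0 = b1
byte 10: 67 xor d6 = b1
byte 11: 7b xor d6 = ad

10001000 11100010 11000111 11100100 10111110 10110111 01101111 01101111 11100001 10110001 10110001 10101101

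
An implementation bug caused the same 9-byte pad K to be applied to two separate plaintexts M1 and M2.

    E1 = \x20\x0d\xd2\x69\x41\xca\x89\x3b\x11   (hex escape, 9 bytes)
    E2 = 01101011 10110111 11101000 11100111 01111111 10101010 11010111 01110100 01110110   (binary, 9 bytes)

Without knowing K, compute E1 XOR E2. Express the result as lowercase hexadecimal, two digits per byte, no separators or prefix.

4bba3a8e3e605e4f67

E1 ⊕ E2 = (M1 ⊕ K) ⊕ (M2 ⊕ K) = M1 ⊕ M2 — the shared key cancels under XOR.
20 ⊕ 6b = 4b
0d ⊕ b7 = ba
d2 ⊕ e8 = 3a
69 ⊕ e7 = 8e
41 ⊕ 7f = 3e
ca ⊕ aa = 60
89 ⊕ d7 = 5e
3b ⊕ 74 = 4f
11 ⊕ 76 = 67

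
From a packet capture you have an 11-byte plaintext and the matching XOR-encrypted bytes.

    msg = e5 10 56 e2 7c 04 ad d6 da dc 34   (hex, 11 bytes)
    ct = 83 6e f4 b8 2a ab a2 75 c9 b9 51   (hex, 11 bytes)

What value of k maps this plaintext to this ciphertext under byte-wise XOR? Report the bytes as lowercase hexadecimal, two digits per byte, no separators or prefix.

667ea25a56af0fa3136565

Since ct = msg ⊕ k, XORing both sides with msg gives k = msg ⊕ ct.
11100101 xor 10000011 = 01100110
00010000 xor 01101110 = 01111110
01010110 xor 11110100 = 10100010
11100010 xor 10111000 = 01011010
01111100 xor 00101010 = 01010110
00000100 xor 10101011 = 10101111
10101101 xor 10100010 = 00001111
11010110 xor 01110101 = 10100011
11011010 xor 11001001 = 00010011
11011100 xor 10111001 = 01100101
00110100 xor 01010001 = 01100101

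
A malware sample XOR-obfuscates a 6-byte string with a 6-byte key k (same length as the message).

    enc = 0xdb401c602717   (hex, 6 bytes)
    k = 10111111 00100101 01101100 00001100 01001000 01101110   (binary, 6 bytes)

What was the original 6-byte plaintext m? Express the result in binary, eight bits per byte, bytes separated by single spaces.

XOR is its own inverse, so applying the key byte-wise gives the result directly.
db ⊕ bf = 64
40 ⊕ 25 = 65
1c ⊕ 6c = 70
60 ⊕ 0c = 6c
27 ⊕ 48 = 6f
17 ⊕ 6e = 79

01100100 01100101 01110000 01101100 01101111 01111001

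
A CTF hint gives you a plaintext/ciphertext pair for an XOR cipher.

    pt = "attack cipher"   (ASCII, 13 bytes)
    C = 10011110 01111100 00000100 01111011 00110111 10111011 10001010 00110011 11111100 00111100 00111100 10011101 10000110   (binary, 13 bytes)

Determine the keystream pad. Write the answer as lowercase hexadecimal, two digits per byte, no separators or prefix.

Since C = pt ⊕ pad, XORing both sides with pt gives pad = pt ⊕ C.
01100001 ⊕ 10011110 = 11111111
01110100 ⊕ 01111100 = 00001000
01110100 ⊕ 00000100 = 01110000
01100001 ⊕ 01111011 = 00011010
01100011 ⊕ 00110111 = 01010100
01101011 ⊕ 10111011 = 11010000
00100000 ⊕ 10001010 = 10101010
01100011 ⊕ 00110011 = 01010000
01101001 ⊕ 11111100 = 10010101
01110000 ⊕ 00111100 = 01001100
01101000 ⊕ 00111100 = 01010100
01100101 ⊕ 10011101 = 11111000
01110010 ⊕ 10000110 = 11110100

ff08701a54d0aa50954c54f8f4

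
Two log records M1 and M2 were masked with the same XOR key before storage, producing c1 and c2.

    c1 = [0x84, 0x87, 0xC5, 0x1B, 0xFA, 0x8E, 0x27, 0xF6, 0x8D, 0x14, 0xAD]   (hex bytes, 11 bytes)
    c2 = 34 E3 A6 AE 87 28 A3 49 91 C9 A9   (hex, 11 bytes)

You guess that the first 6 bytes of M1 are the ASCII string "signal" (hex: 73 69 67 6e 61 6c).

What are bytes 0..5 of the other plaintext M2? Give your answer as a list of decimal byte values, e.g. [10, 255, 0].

First, c1 ⊕ c2 = (M1 ⊕ K) ⊕ (M2 ⊕ K) = M1 ⊕ M2, so the key drops out. Then M2 = (M1 ⊕ M2) ⊕ M1 over the first 6 bytes.
byte 0: (84 ⊕ 34) ⊕ 73 = b0 ⊕ 73 = c3
byte 1: (87 ⊕ e3) ⊕ 69 = 64 ⊕ 69 = 0d
byte 2: (c5 ⊕ a6) ⊕ 67 = 63 ⊕ 67 = 04
byte 3: (1b ⊕ ae) ⊕ 6e = b5 ⊕ 6e = db
byte 4: (fa ⊕ 87) ⊕ 61 = 7d ⊕ 61 = 1c
byte 5: (8e ⊕ 28) ⊕ 6c = a6 ⊕ 6c = ca

[195, 13, 4, 219, 28, 202]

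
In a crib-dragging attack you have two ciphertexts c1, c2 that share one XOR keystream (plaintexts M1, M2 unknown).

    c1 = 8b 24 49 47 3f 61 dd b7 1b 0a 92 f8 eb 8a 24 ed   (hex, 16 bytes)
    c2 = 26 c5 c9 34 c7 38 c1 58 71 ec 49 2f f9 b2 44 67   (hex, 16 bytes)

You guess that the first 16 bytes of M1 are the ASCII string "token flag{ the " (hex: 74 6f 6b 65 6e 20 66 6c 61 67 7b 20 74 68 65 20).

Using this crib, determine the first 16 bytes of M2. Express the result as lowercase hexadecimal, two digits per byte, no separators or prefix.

d98eeb1696797a830b81a0f7665005aa

First, c1 ⊕ c2 = (M1 ⊕ K) ⊕ (M2 ⊕ K) = M1 ⊕ M2, so the key drops out. Then M2 = (M1 ⊕ M2) ⊕ M1 over the first 16 bytes.
byte 0: (8b XOR 26) XOR 74 = ad XOR 74 = d9
byte 1: (24 XOR c5) XOR 6f = e1 XOR 6f = 8e
byte 2: (49 XOR c9) XOR 6b = 80 XOR 6b = eb
byte 3: (47 XOR 34) XOR 65 = 73 XOR 65 = 16
byte 4: (3f XOR c7) XOR 6e = f8 XOR 6e = 96
byte 5: (61 XOR 38) XOR 20 = 59 XOR 20 = 79
byte 6: (dd XOR c1) XOR 66 = 1c XOR 66 = 7a
byte 7: (b7 XOR 58) XOR 6c = ef XOR 6c = 83
byte 8: (1b XOR 71) XOR 61 = 6a XOR 61 = 0b
byte 9: (0a XOR ec) XOR 67 = e6 XOR 67 = 81
byte 10: (92 XOR 49) XOR 7b = db XOR 7b = a0
byte 11: (f8 XOR 2f) XOR 20 = d7 XOR 20 = f7
byte 12: (eb XOR f9) XOR 74 = 12 XOR 74 = 66
byte 13: (8a XOR b2) XOR 68 = 38 XOR 68 = 50
byte 14: (24 XOR 44) XOR 65 = 60 XOR 65 = 05
byte 15: (ed XOR 67) XOR 20 = 8a XOR 20 = aa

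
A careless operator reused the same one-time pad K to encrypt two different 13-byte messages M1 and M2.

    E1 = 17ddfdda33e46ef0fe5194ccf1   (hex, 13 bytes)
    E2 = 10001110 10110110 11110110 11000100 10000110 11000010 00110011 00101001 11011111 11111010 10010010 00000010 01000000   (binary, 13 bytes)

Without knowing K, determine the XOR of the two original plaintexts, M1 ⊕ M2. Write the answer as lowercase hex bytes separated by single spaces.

E1 ⊕ E2 = (M1 ⊕ K) ⊕ (M2 ⊕ K) = M1 ⊕ M2 — the shared key cancels under XOR.
 23 xor 142 = 153
221 xor 182 = 107
253 xor 246 =  11
218 xor 196 =  30
 51 xor 134 = 181
228 xor 194 =  38
110 xor  51 =  93
240 xor  41 = 217
254 xor 223 =  33
 81 xor 250 = 171
148 xor 146 =   6
204 xor   2 = 206
241 xor  64 = 177

99 6b 0b 1e b5 26 5d d9 21 ab 06 ce b1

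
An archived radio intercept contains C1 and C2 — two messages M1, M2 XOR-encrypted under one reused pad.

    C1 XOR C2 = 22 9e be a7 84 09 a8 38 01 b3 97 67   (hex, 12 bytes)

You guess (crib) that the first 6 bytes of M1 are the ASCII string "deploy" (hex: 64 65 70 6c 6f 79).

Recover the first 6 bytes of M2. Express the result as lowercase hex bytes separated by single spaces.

46 fb ce cb eb 70

Since C1 ⊕ C2 = M1 ⊕ M2, XORing with the guessed M1 bytes yields the corresponding M2 bytes: M2 = (C1 ⊕ C2) ⊕ M1.
22 ^ 64 = 46
9e ^ 65 = fb
be ^ 70 = ce
a7 ^ 6c = cb
84 ^ 6f = eb
09 ^ 79 = 70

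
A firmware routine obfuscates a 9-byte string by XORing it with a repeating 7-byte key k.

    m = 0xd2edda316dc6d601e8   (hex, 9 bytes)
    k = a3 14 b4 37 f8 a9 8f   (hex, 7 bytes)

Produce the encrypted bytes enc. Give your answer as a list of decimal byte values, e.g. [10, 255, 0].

The 7-byte key repeats, so the effective keystream is a3 14 b4 37 f8 a9 8f a3 14.
byte 0: 210 XOR 163 = 113
byte 1: 237 XOR  20 = 249
byte 2: 218 XOR 180 = 110
byte 3:  49 XOR  55 =   6
byte 4: 109 XOR 248 = 149
byte 5: 198 XOR 169 = 111
byte 6: 214 XOR 143 =  89
byte 7:   1 XOR 163 = 162
byte 8: 232 XOR  20 = 252

[113, 249, 110, 6, 149, 111, 89, 162, 252]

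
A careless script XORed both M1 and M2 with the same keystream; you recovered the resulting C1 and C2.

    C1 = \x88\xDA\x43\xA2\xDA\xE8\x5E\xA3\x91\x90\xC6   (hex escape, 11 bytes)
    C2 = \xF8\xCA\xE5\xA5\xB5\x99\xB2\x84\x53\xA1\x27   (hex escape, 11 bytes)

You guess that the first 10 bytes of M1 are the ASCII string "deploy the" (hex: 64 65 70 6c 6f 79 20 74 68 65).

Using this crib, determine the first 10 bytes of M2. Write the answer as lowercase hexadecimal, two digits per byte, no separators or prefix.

First, C1 ⊕ C2 = (M1 ⊕ K) ⊕ (M2 ⊕ K) = M1 ⊕ M2, so the key drops out. Then M2 = (M1 ⊕ M2) ⊕ M1 over the first 10 bytes.
byte 0: (88 ⊕ f8) ⊕ 64 = 70 ⊕ 64 = 14
byte 1: (da ⊕ ca) ⊕ 65 = 10 ⊕ 65 = 75
byte 2: (43 ⊕ e5) ⊕ 70 = a6 ⊕ 70 = d6
byte 3: (a2 ⊕ a5) ⊕ 6c = 07 ⊕ 6c = 6b
byte 4: (da ⊕ b5) ⊕ 6f = 6f ⊕ 6f = 00
byte 5: (e8 ⊕ 99) ⊕ 79 = 71 ⊕ 79 = 08
byte 6: (5e ⊕ b2) ⊕ 20 = ec ⊕ 20 = cc
byte 7: (a3 ⊕ 84) ⊕ 74 = 27 ⊕ 74 = 53
byte 8: (91 ⊕ 53) ⊕ 68 = c2 ⊕ 68 = aa
byte 9: (90 ⊕ a1) ⊕ 65 = 31 ⊕ 65 = 54

1475d66b0008cc53aa54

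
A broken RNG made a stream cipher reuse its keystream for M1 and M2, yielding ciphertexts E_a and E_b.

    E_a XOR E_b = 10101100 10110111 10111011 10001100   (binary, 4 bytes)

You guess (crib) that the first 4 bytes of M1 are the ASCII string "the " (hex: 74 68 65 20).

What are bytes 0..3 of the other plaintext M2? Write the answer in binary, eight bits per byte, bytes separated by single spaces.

11011000 11011111 11011110 10101100

Since E_a ⊕ E_b = M1 ⊕ M2, XORing with the guessed M1 bytes yields the corresponding M2 bytes: M2 = (E_a ⊕ E_b) ⊕ M1.
ac xor 74 = d8
b7 xor 68 = df
bb xor 65 = de
8c xor 20 = ac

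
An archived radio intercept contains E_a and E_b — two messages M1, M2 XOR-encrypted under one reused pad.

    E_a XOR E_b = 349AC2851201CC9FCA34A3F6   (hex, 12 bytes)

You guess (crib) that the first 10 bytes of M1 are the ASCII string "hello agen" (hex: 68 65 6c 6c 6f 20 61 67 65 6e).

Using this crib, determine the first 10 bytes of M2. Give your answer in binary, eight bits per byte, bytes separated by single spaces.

01011100 11111111 10101110 11101001 01111101 00100001 10101101 11111000 10101111 01011010

Since E_a ⊕ E_b = M1 ⊕ M2, XORing with the guessed M1 bytes yields the corresponding M2 bytes: M2 = (E_a ⊕ E_b) ⊕ M1.
byte 0: 00110100 ^ 01101000 = 01011100
byte 1: 10011010 ^ 01100101 = 11111111
byte 2: 11000010 ^ 01101100 = 10101110
byte 3: 10000101 ^ 01101100 = 11101001
byte 4: 00010010 ^ 01101111 = 01111101
byte 5: 00000001 ^ 00100000 = 00100001
byte 6: 11001100 ^ 01100001 = 10101101
byte 7: 10011111 ^ 01100111 = 11111000
byte 8: 11001010 ^ 01100101 = 10101111
byte 9: 00110100 ^ 01101110 = 01011010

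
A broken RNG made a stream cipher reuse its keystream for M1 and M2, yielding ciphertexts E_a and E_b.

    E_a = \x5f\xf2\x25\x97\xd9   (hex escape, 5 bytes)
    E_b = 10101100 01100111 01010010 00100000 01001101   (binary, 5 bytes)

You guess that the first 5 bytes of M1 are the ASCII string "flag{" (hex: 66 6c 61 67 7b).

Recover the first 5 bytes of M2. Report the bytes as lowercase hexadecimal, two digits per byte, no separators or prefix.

95f916d0ef

First, E_a ⊕ E_b = (M1 ⊕ K) ⊕ (M2 ⊕ K) = M1 ⊕ M2, so the key drops out. Then M2 = (M1 ⊕ M2) ⊕ M1 over the first 5 bytes.
byte 0: (5f ^ ac) ^ 66 = f3 ^ 66 = 95
byte 1: (f2 ^ 67) ^ 6c = 95 ^ 6c = f9
byte 2: (25 ^ 52) ^ 61 = 77 ^ 61 = 16
byte 3: (97 ^ 20) ^ 67 = b7 ^ 67 = d0
byte 4: (d9 ^ 4d) ^ 7b = 94 ^ 7b = ef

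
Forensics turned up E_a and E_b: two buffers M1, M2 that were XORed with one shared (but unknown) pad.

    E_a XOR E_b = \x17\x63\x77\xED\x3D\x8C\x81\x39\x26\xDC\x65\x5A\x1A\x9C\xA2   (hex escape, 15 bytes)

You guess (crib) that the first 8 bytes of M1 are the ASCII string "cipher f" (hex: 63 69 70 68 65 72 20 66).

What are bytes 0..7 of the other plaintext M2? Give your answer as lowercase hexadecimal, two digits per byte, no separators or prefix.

Since E_a ⊕ E_b = M1 ⊕ M2, XORing with the guessed M1 bytes yields the corresponding M2 bytes: M2 = (E_a ⊕ E_b) ⊕ M1.
00010111 ⊕ 01100011 = 01110100
01100011 ⊕ 01101001 = 00001010
01110111 ⊕ 01110000 = 00000111
11101101 ⊕ 01101000 = 10000101
00111101 ⊕ 01100101 = 01011000
10001100 ⊕ 01110010 = 11111110
10000001 ⊕ 00100000 = 10100001
00111001 ⊕ 01100110 = 01011111

740a078558fea15f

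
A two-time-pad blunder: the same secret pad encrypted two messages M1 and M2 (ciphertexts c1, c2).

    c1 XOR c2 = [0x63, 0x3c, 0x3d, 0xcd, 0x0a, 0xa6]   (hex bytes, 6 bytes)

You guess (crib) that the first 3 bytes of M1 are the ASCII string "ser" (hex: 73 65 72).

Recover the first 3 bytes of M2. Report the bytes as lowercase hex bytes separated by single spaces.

10 59 4f

Since c1 ⊕ c2 = M1 ⊕ M2, XORing with the guessed M1 bytes yields the corresponding M2 bytes: M2 = (c1 ⊕ c2) ⊕ M1.
byte 0: 63 ⊕ 73 = 10
byte 1: 3c ⊕ 65 = 59
byte 2: 3d ⊕ 72 = 4f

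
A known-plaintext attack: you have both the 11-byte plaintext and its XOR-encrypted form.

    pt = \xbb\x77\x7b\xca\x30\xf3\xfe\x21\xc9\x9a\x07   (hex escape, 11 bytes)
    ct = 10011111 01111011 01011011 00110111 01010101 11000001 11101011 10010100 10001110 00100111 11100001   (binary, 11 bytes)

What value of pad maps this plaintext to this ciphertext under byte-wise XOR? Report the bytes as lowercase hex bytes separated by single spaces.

Since ct = pt ⊕ pad, XORing both sides with pt gives pad = pt ⊕ ct.
bb XOR 9f = 24
77 XOR 7b = 0c
7b XOR 5b = 20
ca XOR 37 = fd
30 XOR 55 = 65
f3 XOR c1 = 32
fe XOR eb = 15
21 XOR 94 = b5
c9 XOR 8e = 47
9a XOR 27 = bd
07 XOR e1 = e6

24 0c 20 fd 65 32 15 b5 47 bd e6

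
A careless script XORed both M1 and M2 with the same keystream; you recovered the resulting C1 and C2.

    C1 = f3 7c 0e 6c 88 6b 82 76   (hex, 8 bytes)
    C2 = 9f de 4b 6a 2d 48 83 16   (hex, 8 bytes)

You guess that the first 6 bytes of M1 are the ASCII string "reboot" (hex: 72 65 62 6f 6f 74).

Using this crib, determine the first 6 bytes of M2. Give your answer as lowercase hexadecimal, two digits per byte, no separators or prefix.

1ec72769ca57

First, C1 ⊕ C2 = (M1 ⊕ K) ⊕ (M2 ⊕ K) = M1 ⊕ M2, so the key drops out. Then M2 = (M1 ⊕ M2) ⊕ M1 over the first 6 bytes.
byte 0: (f3 ⊕ 9f) ⊕ 72 = 6c ⊕ 72 = 1e
byte 1: (7c ⊕ de) ⊕ 65 = a2 ⊕ 65 = c7
byte 2: (0e ⊕ 4b) ⊕ 62 = 45 ⊕ 62 = 27
byte 3: (6c ⊕ 6a) ⊕ 6f = 06 ⊕ 6f = 69
byte 4: (88 ⊕ 2d) ⊕ 6f = a5 ⊕ 6f = ca
byte 5: (6b ⊕ 48) ⊕ 74 = 23 ⊕ 74 = 57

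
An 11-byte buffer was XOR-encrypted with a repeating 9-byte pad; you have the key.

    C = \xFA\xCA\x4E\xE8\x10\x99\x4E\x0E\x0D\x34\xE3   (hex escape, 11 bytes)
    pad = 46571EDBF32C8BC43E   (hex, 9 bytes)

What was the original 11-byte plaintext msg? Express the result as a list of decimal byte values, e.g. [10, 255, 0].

[188, 157, 80, 51, 227, 181, 197, 202, 51, 114, 180]

The 9-byte key repeats, so the effective keystream is 46 57 1e db f3 2c 8b c4 3e 46 57.
byte 0: fa ^ 46 = bc
byte 1: ca ^ 57 = 9d
byte 2: 4e ^ 1e = 50
byte 3: e8 ^ db = 33
byte 4: 10 ^ f3 = e3
byte 5: 99 ^ 2c = b5
byte 6: 4e ^ 8b = c5
byte 7: 0e ^ c4 = ca
byte 8: 0d ^ 3e = 33
byte 9: 34 ^ 46 = 72
byte 10: e3 ^ 57 = b4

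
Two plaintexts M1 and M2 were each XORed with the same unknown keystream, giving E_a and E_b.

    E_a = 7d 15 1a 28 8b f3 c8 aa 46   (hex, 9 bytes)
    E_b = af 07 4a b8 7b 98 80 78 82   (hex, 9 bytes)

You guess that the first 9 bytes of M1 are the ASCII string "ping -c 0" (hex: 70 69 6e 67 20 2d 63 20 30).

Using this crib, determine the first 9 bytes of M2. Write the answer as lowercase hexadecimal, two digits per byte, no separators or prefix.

a27b3ef7d0462bf2f4

First, E_a ⊕ E_b = (M1 ⊕ K) ⊕ (M2 ⊕ K) = M1 ⊕ M2, so the key drops out. Then M2 = (M1 ⊕ M2) ⊕ M1 over the first 9 bytes.
byte 0: (7d XOR af) XOR 70 = d2 XOR 70 = a2
byte 1: (15 XOR 07) XOR 69 = 12 XOR 69 = 7b
byte 2: (1a XOR 4a) XOR 6e = 50 XOR 6e = 3e
byte 3: (28 XOR b8) XOR 67 = 90 XOR 67 = f7
byte 4: (8b XOR 7b) XOR 20 = f0 XOR 20 = d0
byte 5: (f3 XOR 98) XOR 2d = 6b XOR 2d = 46
byte 6: (c8 XOR 80) XOR 63 = 48 XOR 63 = 2b
byte 7: (aa XOR 78) XOR 20 = d2 XOR 20 = f2
byte 8: (46 XOR 82) XOR 30 = c4 XOR 30 = f4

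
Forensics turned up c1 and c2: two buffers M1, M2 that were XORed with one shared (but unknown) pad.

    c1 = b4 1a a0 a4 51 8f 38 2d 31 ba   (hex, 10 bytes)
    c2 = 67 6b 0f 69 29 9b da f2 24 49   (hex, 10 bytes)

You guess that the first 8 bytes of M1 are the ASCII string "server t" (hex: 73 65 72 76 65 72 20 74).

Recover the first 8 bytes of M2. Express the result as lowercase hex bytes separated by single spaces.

a0 14 dd bb 1d 66 c2 ab

First, c1 ⊕ c2 = (M1 ⊕ K) ⊕ (M2 ⊕ K) = M1 ⊕ M2, so the key drops out. Then M2 = (M1 ⊕ M2) ⊕ M1 over the first 8 bytes.
byte 0: (b4 xor 67) xor 73 = d3 xor 73 = a0
byte 1: (1a xor 6b) xor 65 = 71 xor 65 = 14
byte 2: (a0 xor 0f) xor 72 = af xor 72 = dd
byte 3: (a4 xor 69) xor 76 = cd xor 76 = bb
byte 4: (51 xor 29) xor 65 = 78 xor 65 = 1d
byte 5: (8f xor 9b) xor 72 = 14 xor 72 = 66
byte 6: (38 xor da) xor 20 = e2 xor 20 = c2
byte 7: (2d xor f2) xor 74 = df xor 74 = ab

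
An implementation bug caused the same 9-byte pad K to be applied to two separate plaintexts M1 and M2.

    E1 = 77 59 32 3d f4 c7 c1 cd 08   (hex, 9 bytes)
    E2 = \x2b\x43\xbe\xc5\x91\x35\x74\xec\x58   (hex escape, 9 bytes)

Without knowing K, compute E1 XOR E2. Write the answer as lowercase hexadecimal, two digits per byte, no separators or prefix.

5c1a8cf865f2b52150

E1 ⊕ E2 = (M1 ⊕ K) ⊕ (M2 ⊕ K) = M1 ⊕ M2 — the shared key cancels under XOR.
byte 0: 01110111 xor 00101011 = 01011100
byte 1: 01011001 xor 01000011 = 00011010
byte 2: 00110010 xor 10111110 = 10001100
byte 3: 00111101 xor 11000101 = 11111000
byte 4: 11110100 xor 10010001 = 01100101
byte 5: 11000111 xor 00110101 = 11110010
byte 6: 11000001 xor 01110100 = 10110101
byte 7: 11001101 xor 11101100 = 00100001
byte 8: 00001000 xor 01011000 = 01010000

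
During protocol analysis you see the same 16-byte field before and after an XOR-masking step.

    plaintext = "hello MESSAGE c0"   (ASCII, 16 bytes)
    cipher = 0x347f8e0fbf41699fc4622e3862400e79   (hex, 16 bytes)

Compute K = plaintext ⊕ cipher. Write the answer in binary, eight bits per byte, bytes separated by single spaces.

01011100 00011010 11100010 01100011 11010000 01100001 00100100 11011010 10010111 00110001 01101111 01111111 00100111 01100000 01101101 01001001

Since cipher = plaintext ⊕ K, XORing both sides with plaintext gives K = plaintext ⊕ cipher.
01101000 ⊕ 00110100 = 01011100
01100101 ⊕ 01111111 = 00011010
01101100 ⊕ 10001110 = 11100010
01101100 ⊕ 00001111 = 01100011
01101111 ⊕ 10111111 = 11010000
00100000 ⊕ 01000001 = 01100001
01001101 ⊕ 01101001 = 00100100
01000101 ⊕ 10011111 = 11011010
01010011 ⊕ 11000100 = 10010111
01010011 ⊕ 01100010 = 00110001
01000001 ⊕ 00101110 = 01101111
01000111 ⊕ 00111000 = 01111111
01000101 ⊕ 01100010 = 00100111
00100000 ⊕ 01000000 = 01100000
01100011 ⊕ 00001110 = 01101101
00110000 ⊕ 01111001 = 01001001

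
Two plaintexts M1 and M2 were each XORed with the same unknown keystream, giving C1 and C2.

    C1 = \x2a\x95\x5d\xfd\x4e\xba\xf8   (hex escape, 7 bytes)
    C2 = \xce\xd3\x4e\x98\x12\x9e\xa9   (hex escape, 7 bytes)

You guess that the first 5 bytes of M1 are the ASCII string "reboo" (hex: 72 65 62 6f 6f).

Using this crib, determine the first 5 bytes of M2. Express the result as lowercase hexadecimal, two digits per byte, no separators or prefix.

First, C1 ⊕ C2 = (M1 ⊕ K) ⊕ (M2 ⊕ K) = M1 ⊕ M2, so the key drops out. Then M2 = (M1 ⊕ M2) ⊕ M1 over the first 5 bytes.
byte 0: (2a XOR ce) XOR 72 = e4 XOR 72 = 96
byte 1: (95 XOR d3) XOR 65 = 46 XOR 65 = 23
byte 2: (5d XOR 4e) XOR 62 = 13 XOR 62 = 71
byte 3: (fd XOR 98) XOR 6f = 65 XOR 6f = 0a
byte 4: (4e XOR 12) XOR 6f = 5c XOR 6f = 33

9623710a33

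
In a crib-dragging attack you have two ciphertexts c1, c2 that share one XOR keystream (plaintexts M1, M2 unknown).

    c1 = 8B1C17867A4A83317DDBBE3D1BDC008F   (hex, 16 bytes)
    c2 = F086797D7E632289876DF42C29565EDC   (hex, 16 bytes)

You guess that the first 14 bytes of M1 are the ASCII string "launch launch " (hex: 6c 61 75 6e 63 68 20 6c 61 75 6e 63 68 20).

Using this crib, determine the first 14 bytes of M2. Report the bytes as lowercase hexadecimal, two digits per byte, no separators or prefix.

First, c1 ⊕ c2 = (M1 ⊕ K) ⊕ (M2 ⊕ K) = M1 ⊕ M2, so the key drops out. Then M2 = (M1 ⊕ M2) ⊕ M1 over the first 14 bytes.
byte 0: (8b ^ f0) ^ 6c = 7b ^ 6c = 17
byte 1: (1c ^ 86) ^ 61 = 9a ^ 61 = fb
byte 2: (17 ^ 79) ^ 75 = 6e ^ 75 = 1b
byte 3: (86 ^ 7d) ^ 6e = fb ^ 6e = 95
byte 4: (7a ^ 7e) ^ 63 = 04 ^ 63 = 67
byte 5: (4a ^ 63) ^ 68 = 29 ^ 68 = 41
byte 6: (83 ^ 22) ^ 20 = a1 ^ 20 = 81
byte 7: (31 ^ 89) ^ 6c = b8 ^ 6c = d4
byte 8: (7d ^ 87) ^ 61 = fa ^ 61 = 9b
byte 9: (db ^ 6d) ^ 75 = b6 ^ 75 = c3
byte 10: (be ^ f4) ^ 6e = 4a ^ 6e = 24
byte 11: (3d ^ 2c) ^ 63 = 11 ^ 63 = 72
byte 12: (1b ^ 29) ^ 68 = 32 ^ 68 = 5a
byte 13: (dc ^ 56) ^ 20 = 8a ^ 20 = aa

17fb1b95674181d49bc324725aaa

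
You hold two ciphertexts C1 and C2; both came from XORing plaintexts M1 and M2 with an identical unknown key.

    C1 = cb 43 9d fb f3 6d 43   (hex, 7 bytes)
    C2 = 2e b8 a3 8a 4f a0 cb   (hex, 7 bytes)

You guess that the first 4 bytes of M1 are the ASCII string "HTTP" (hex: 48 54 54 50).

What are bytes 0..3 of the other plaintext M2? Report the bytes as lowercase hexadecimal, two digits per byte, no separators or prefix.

First, C1 ⊕ C2 = (M1 ⊕ K) ⊕ (M2 ⊕ K) = M1 ⊕ M2, so the key drops out. Then M2 = (M1 ⊕ M2) ⊕ M1 over the first 4 bytes.
byte 0: (cb ⊕ 2e) ⊕ 48 = e5 ⊕ 48 = ad
byte 1: (43 ⊕ b8) ⊕ 54 = fb ⊕ 54 = af
byte 2: (9d ⊕ a3) ⊕ 54 = 3e ⊕ 54 = 6a
byte 3: (fb ⊕ 8a) ⊕ 50 = 71 ⊕ 50 = 21

adaf6a21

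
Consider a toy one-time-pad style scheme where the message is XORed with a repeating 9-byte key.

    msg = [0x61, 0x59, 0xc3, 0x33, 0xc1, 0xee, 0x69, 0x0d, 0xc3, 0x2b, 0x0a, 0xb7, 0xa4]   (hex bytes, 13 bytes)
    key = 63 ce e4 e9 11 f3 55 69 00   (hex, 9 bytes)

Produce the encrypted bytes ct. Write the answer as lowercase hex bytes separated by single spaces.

The 9-byte key repeats, so the effective keystream is 63 ce e4 e9 11 f3 55 69 00 63 ce e4 e9.
byte 0: 61 XOR 63 = 02
byte 1: 59 XOR ce = 97
byte 2: c3 XOR e4 = 27
byte 3: 33 XOR e9 = da
byte 4: c1 XOR 11 = d0
byte 5: ee XOR f3 = 1d
byte 6: 69 XOR 55 = 3c
byte 7: 0d XOR 69 = 64
byte 8: c3 XOR 00 = c3
byte 9: 2b XOR 63 = 48
byte 10: 0a XOR ce = c4
byte 11: b7 XOR e4 = 53
byte 12: a4 XOR e9 = 4d

02 97 27 da d0 1d 3c 64 c3 48 c4 53 4d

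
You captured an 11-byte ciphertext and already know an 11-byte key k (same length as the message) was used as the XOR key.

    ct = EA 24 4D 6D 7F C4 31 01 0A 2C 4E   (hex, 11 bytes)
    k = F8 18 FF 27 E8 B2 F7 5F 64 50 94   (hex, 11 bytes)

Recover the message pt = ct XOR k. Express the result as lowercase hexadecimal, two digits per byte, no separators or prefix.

123cb24a9776c65e6e7cda

11101010 ^ 11111000 = 00010010
00100100 ^ 00011000 = 00111100
01001101 ^ 11111111 = 10110010
01101101 ^ 00100111 = 01001010
01111111 ^ 11101000 = 10010111
11000100 ^ 10110010 = 01110110
00110001 ^ 11110111 = 11000110
00000001 ^ 01011111 = 01011110
00001010 ^ 01100100 = 01101110
00101100 ^ 01010000 = 01111100
01001110 ^ 10010100 = 11011010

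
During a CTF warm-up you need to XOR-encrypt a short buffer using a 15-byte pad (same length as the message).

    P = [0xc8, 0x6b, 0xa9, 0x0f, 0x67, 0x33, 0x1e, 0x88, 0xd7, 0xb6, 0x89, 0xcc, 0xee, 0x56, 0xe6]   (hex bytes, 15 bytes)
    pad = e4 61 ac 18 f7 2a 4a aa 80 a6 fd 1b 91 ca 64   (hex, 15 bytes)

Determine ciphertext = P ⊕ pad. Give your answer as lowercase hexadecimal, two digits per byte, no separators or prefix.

2c0a051790195422571074d77f9c82

XOR is its own inverse, so applying the key byte-wise gives the result directly.
byte 0: 200 ⊕ 228 =  44
byte 1: 107 ⊕  97 =  10
byte 2: 169 ⊕ 172 =   5
byte 3:  15 ⊕  24 =  23
byte 4: 103 ⊕ 247 = 144
byte 5:  51 ⊕  42 =  25
byte 6:  30 ⊕  74 =  84
byte 7: 136 ⊕ 170 =  34
byte 8: 215 ⊕ 128 =  87
byte 9: 182 ⊕ 166 =  16
byte 10: 137 ⊕ 253 = 116
byte 11: 204 ⊕  27 = 215
byte 12: 238 ⊕ 145 = 127
byte 13:  86 ⊕ 202 = 156
byte 14: 230 ⊕ 100 = 130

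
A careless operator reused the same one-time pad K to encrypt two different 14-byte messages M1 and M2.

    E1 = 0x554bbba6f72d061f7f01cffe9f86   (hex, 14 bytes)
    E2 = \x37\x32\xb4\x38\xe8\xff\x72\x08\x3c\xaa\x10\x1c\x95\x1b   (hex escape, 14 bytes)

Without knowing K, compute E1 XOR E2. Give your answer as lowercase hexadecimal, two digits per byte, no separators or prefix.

E1 ⊕ E2 = (M1 ⊕ K) ⊕ (M2 ⊕ K) = M1 ⊕ M2 — the shared key cancels under XOR.
55 xor 37 = 62
4b xor 32 = 79
bb xor b4 = 0f
a6 xor 38 = 9e
f7 xor e8 = 1f
2d xor ff = d2
06 xor 72 = 74
1f xor 08 = 17
7f xor 3c = 43
01 xor aa = ab
cf xor 10 = df
fe xor 1c = e2
9f xor 95 = 0a
86 xor 1b = 9d

62790f9e1fd2741743abdfe20a9d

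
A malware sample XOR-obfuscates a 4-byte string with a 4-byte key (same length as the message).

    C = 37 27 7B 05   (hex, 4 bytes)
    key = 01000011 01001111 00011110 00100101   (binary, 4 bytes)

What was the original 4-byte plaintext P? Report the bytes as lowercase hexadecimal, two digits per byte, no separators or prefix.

74686520

XOR is its own inverse, so applying the key byte-wise gives the result directly.
37 ⊕ 43 = 74
27 ⊕ 4f = 68
7b ⊕ 1e = 65
05 ⊕ 25 = 20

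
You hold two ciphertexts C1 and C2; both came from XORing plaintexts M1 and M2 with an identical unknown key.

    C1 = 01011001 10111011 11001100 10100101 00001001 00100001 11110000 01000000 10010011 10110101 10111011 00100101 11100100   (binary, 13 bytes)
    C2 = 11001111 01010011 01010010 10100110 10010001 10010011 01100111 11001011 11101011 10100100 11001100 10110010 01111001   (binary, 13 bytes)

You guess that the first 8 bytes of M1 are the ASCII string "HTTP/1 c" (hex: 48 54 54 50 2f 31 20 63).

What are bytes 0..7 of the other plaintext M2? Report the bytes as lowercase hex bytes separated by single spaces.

First, C1 ⊕ C2 = (M1 ⊕ K) ⊕ (M2 ⊕ K) = M1 ⊕ M2, so the key drops out. Then M2 = (M1 ⊕ M2) ⊕ M1 over the first 8 bytes.
byte 0: (59 xor cf) xor 48 = 96 xor 48 = de
byte 1: (bb xor 53) xor 54 = e8 xor 54 = bc
byte 2: (cc xor 52) xor 54 = 9e xor 54 = ca
byte 3: (a5 xor a6) xor 50 = 03 xor 50 = 53
byte 4: (09 xor 91) xor 2f = 98 xor 2f = b7
byte 5: (21 xor 93) xor 31 = b2 xor 31 = 83
byte 6: (f0 xor 67) xor 20 = 97 xor 20 = b7
byte 7: (40 xor cb) xor 63 = 8b xor 63 = e8

de bc ca 53 b7 83 b7 e8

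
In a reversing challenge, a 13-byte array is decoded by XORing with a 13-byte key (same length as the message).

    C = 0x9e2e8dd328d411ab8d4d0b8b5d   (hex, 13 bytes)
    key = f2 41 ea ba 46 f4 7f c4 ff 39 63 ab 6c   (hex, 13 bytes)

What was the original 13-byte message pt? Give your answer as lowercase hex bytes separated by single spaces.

6c 6f 67 69 6e 20 6e 6f 72 74 68 20 31

9e xor f2 = 6c
2e xor 41 = 6f
8d xor ea = 67
d3 xor ba = 69
28 xor 46 = 6e
d4 xor f4 = 20
11 xor 7f = 6e
ab xor c4 = 6f
8d xor ff = 72
4d xor 39 = 74
0b xor 63 = 68
8b xor ab = 20
5d xor 6c = 31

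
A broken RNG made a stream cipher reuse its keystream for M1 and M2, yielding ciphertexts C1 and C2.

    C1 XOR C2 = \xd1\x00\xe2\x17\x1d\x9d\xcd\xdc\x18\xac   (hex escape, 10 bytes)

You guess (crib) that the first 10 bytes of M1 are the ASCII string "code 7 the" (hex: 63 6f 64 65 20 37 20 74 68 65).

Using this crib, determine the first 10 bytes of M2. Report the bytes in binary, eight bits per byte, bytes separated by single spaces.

10110010 01101111 10000110 01110010 00111101 10101010 11101101 10101000 01110000 11001001

Since C1 ⊕ C2 = M1 ⊕ M2, XORing with the guessed M1 bytes yields the corresponding M2 bytes: M2 = (C1 ⊕ C2) ⊕ M1.
11010001 ⊕ 01100011 = 10110010
00000000 ⊕ 01101111 = 01101111
11100010 ⊕ 01100100 = 10000110
00010111 ⊕ 01100101 = 01110010
00011101 ⊕ 00100000 = 00111101
10011101 ⊕ 00110111 = 10101010
11001101 ⊕ 00100000 = 11101101
11011100 ⊕ 01110100 = 10101000
00011000 ⊕ 01101000 = 01110000
10101100 ⊕ 01100101 = 11001001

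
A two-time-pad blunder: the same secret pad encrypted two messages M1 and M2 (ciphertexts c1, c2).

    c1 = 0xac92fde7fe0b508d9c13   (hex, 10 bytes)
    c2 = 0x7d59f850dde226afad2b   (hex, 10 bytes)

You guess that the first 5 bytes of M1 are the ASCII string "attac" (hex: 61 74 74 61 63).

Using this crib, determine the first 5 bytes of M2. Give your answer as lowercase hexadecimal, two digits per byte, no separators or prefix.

First, c1 ⊕ c2 = (M1 ⊕ K) ⊕ (M2 ⊕ K) = M1 ⊕ M2, so the key drops out. Then M2 = (M1 ⊕ M2) ⊕ M1 over the first 5 bytes.
byte 0: (ac ^ 7d) ^ 61 = d1 ^ 61 = b0
byte 1: (92 ^ 59) ^ 74 = cb ^ 74 = bf
byte 2: (fd ^ f8) ^ 74 = 05 ^ 74 = 71
byte 3: (e7 ^ 50) ^ 61 = b7 ^ 61 = d6
byte 4: (fe ^ dd) ^ 63 = 23 ^ 63 = 40

b0bf71d640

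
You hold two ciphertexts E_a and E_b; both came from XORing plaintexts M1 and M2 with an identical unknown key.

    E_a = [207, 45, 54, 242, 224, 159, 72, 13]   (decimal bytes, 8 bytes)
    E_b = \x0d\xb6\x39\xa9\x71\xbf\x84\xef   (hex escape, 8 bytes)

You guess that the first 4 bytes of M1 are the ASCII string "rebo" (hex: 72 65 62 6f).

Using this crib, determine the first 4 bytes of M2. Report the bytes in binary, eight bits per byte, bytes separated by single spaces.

First, E_a ⊕ E_b = (M1 ⊕ K) ⊕ (M2 ⊕ K) = M1 ⊕ M2, so the key drops out. Then M2 = (M1 ⊕ M2) ⊕ M1 over the first 4 bytes.
byte 0: (cf XOR 0d) XOR 72 = c2 XOR 72 = b0
byte 1: (2d XOR b6) XOR 65 = 9b XOR 65 = fe
byte 2: (36 XOR 39) XOR 62 = 0f XOR 62 = 6d
byte 3: (f2 XOR a9) XOR 6f = 5b XOR 6f = 34

10110000 11111110 01101101 00110100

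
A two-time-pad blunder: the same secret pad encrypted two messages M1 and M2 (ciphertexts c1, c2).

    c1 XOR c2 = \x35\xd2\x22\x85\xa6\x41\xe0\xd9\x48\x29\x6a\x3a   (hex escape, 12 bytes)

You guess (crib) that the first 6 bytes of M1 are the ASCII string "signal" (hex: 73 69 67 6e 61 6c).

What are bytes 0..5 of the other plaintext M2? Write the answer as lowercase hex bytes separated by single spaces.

Since c1 ⊕ c2 = M1 ⊕ M2, XORing with the guessed M1 bytes yields the corresponding M2 bytes: M2 = (c1 ⊕ c2) ⊕ M1.
35 ⊕ 73 = 46
d2 ⊕ 69 = bb
22 ⊕ 67 = 45
85 ⊕ 6e = eb
a6 ⊕ 61 = c7
41 ⊕ 6c = 2d

46 bb 45 eb c7 2d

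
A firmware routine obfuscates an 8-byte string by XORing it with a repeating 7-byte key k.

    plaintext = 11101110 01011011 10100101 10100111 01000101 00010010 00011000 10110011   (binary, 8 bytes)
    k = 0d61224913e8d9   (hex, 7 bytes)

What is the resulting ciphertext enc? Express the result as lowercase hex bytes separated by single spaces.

The 7-byte key repeats, so the effective keystream is 0d 61 22 49 13 e8 d9 0d.
byte 0: ee ⊕ 0d = e3
byte 1: 5b ⊕ 61 = 3a
byte 2: a5 ⊕ 22 = 87
byte 3: a7 ⊕ 49 = ee
byte 4: 45 ⊕ 13 = 56
byte 5: 12 ⊕ e8 = fa
byte 6: 18 ⊕ d9 = c1
byte 7: b3 ⊕ 0d = be

e3 3a 87 ee 56 fa c1 be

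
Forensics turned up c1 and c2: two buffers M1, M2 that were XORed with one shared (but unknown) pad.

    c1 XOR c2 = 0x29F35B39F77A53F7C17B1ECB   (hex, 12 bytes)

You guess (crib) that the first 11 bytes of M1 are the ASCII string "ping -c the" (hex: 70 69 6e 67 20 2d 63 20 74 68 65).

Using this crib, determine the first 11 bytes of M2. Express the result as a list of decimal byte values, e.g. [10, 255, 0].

[89, 154, 53, 94, 215, 87, 48, 215, 181, 19, 123]

Since c1 ⊕ c2 = M1 ⊕ M2, XORing with the guessed M1 bytes yields the corresponding M2 bytes: M2 = (c1 ⊕ c2) ⊕ M1.
00101001 xor 01110000 = 01011001
11110011 xor 01101001 = 10011010
01011011 xor 01101110 = 00110101
00111001 xor 01100111 = 01011110
11110111 xor 00100000 = 11010111
01111010 xor 00101101 = 01010111
01010011 xor 01100011 = 00110000
11110111 xor 00100000 = 11010111
11000001 xor 01110100 = 10110101
01111011 xor 01101000 = 00010011
00011110 xor 01100101 = 01111011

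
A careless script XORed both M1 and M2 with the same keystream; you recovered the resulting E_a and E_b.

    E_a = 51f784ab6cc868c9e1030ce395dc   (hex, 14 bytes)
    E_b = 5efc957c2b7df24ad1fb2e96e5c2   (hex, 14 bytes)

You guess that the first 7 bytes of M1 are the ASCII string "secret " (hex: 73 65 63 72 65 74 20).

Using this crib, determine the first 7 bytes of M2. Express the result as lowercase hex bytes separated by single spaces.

7c 6e 72 a5 22 c1 ba

First, E_a ⊕ E_b = (M1 ⊕ K) ⊕ (M2 ⊕ K) = M1 ⊕ M2, so the key drops out. Then M2 = (M1 ⊕ M2) ⊕ M1 over the first 7 bytes.
byte 0: (51 XOR 5e) XOR 73 = 0f XOR 73 = 7c
byte 1: (f7 XOR fc) XOR 65 = 0b XOR 65 = 6e
byte 2: (84 XOR 95) XOR 63 = 11 XOR 63 = 72
byte 3: (ab XOR 7c) XOR 72 = d7 XOR 72 = a5
byte 4: (6c XOR 2b) XOR 65 = 47 XOR 65 = 22
byte 5: (c8 XOR 7d) XOR 74 = b5 XOR 74 = c1
byte 6: (68 XOR f2) XOR 20 = 9a XOR 20 = ba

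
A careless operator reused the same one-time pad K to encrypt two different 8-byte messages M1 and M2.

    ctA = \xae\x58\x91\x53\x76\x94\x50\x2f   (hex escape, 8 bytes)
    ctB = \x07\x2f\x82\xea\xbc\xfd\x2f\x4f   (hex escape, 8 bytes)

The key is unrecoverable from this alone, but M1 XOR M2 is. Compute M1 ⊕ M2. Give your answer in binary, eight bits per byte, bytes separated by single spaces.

10101001 01110111 00010011 10111001 11001010 01101001 01111111 01100000

ctA ⊕ ctB = (M1 ⊕ K) ⊕ (M2 ⊕ K) = M1 ⊕ M2 — the shared key cancels under XOR.
ae ⊕ 07 = a9
58 ⊕ 2f = 77
91 ⊕ 82 = 13
53 ⊕ ea = b9
76 ⊕ bc = ca
94 ⊕ fd = 69
50 ⊕ 2f = 7f
2f ⊕ 4f = 60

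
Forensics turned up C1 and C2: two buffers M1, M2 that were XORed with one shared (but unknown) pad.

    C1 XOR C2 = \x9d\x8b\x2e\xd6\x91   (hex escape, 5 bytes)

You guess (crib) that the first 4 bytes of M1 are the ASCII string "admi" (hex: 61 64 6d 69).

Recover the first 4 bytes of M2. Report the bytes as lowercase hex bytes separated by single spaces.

fc ef 43 bf

Since C1 ⊕ C2 = M1 ⊕ M2, XORing with the guessed M1 bytes yields the corresponding M2 bytes: M2 = (C1 ⊕ C2) ⊕ M1.
byte 0: 157 xor  97 = 252
byte 1: 139 xor 100 = 239
byte 2:  46 xor 109 =  67
byte 3: 214 xor 105 = 191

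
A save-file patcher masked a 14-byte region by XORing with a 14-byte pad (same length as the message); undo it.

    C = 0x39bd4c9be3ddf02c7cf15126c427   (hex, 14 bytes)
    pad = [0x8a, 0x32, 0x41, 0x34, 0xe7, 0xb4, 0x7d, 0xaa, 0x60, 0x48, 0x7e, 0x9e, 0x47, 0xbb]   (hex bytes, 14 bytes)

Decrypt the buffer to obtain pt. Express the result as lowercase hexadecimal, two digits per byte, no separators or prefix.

b38f0daf04698d861cb92fb8839c

XOR is its own inverse, so applying the key byte-wise gives the result directly.
39 ⊕ 8a = b3
bd ⊕ 32 = 8f
4c ⊕ 41 = 0d
9b ⊕ 34 = af
e3 ⊕ e7 = 04
dd ⊕ b4 = 69
f0 ⊕ 7d = 8d
2c ⊕ aa = 86
7c ⊕ 60 = 1c
f1 ⊕ 48 = b9
51 ⊕ 7e = 2f
26 ⊕ 9e = b8
c4 ⊕ 47 = 83
27 ⊕ bb = 9c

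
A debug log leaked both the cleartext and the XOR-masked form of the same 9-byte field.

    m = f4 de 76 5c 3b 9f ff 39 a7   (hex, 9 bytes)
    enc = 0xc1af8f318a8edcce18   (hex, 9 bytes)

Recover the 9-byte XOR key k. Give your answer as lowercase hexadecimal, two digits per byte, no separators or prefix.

3571f96db11123f7bf

Since enc = m ⊕ k, XORing both sides with m gives k = m ⊕ enc.
byte 0: 244 xor 193 =  53
byte 1: 222 xor 175 = 113
byte 2: 118 xor 143 = 249
byte 3:  92 xor  49 = 109
byte 4:  59 xor 138 = 177
byte 5: 159 xor 142 =  17
byte 6: 255 xor 220 =  35
byte 7:  57 xor 206 = 247
byte 8: 167 xor  24 = 191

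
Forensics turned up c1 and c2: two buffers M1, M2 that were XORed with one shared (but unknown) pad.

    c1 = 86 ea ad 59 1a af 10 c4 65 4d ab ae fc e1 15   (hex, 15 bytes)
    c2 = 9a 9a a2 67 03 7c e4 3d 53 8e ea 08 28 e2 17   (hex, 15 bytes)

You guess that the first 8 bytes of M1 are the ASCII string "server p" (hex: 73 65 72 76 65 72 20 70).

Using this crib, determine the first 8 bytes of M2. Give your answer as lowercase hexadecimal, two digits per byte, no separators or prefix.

6f157d487ca1d489

First, c1 ⊕ c2 = (M1 ⊕ K) ⊕ (M2 ⊕ K) = M1 ⊕ M2, so the key drops out. Then M2 = (M1 ⊕ M2) ⊕ M1 over the first 8 bytes.
byte 0: (86 ⊕ 9a) ⊕ 73 = 1c ⊕ 73 = 6f
byte 1: (ea ⊕ 9a) ⊕ 65 = 70 ⊕ 65 = 15
byte 2: (ad ⊕ a2) ⊕ 72 = 0f ⊕ 72 = 7d
byte 3: (59 ⊕ 67) ⊕ 76 = 3e ⊕ 76 = 48
byte 4: (1a ⊕ 03) ⊕ 65 = 19 ⊕ 65 = 7c
byte 5: (af ⊕ 7c) ⊕ 72 = d3 ⊕ 72 = a1
byte 6: (10 ⊕ e4) ⊕ 20 = f4 ⊕ 20 = d4
byte 7: (c4 ⊕ 3d) ⊕ 70 = f9 ⊕ 70 = 89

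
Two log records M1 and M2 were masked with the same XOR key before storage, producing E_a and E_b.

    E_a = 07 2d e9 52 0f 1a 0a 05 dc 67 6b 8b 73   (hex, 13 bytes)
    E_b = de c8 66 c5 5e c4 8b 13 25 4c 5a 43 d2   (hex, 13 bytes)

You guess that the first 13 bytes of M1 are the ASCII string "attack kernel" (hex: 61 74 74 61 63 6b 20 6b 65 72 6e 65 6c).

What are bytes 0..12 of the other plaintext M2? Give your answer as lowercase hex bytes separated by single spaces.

b8 91 fb f6 32 b5 a1 7d 9c 59 5f ad cd

First, E_a ⊕ E_b = (M1 ⊕ K) ⊕ (M2 ⊕ K) = M1 ⊕ M2, so the key drops out. Then M2 = (M1 ⊕ M2) ⊕ M1 over the first 13 bytes.
byte 0: (07 ⊕ de) ⊕ 61 = d9 ⊕ 61 = b8
byte 1: (2d ⊕ c8) ⊕ 74 = e5 ⊕ 74 = 91
byte 2: (e9 ⊕ 66) ⊕ 74 = 8f ⊕ 74 = fb
byte 3: (52 ⊕ c5) ⊕ 61 = 97 ⊕ 61 = f6
byte 4: (0f ⊕ 5e) ⊕ 63 = 51 ⊕ 63 = 32
byte 5: (1a ⊕ c4) ⊕ 6b = de ⊕ 6b = b5
byte 6: (0a ⊕ 8b) ⊕ 20 = 81 ⊕ 20 = a1
byte 7: (05 ⊕ 13) ⊕ 6b = 16 ⊕ 6b = 7d
byte 8: (dc ⊕ 25) ⊕ 65 = f9 ⊕ 65 = 9c
byte 9: (67 ⊕ 4c) ⊕ 72 = 2b ⊕ 72 = 59
byte 10: (6b ⊕ 5a) ⊕ 6e = 31 ⊕ 6e = 5f
byte 11: (8b ⊕ 43) ⊕ 65 = c8 ⊕ 65 = ad
byte 12: (73 ⊕ d2) ⊕ 6c = a1 ⊕ 6c = cd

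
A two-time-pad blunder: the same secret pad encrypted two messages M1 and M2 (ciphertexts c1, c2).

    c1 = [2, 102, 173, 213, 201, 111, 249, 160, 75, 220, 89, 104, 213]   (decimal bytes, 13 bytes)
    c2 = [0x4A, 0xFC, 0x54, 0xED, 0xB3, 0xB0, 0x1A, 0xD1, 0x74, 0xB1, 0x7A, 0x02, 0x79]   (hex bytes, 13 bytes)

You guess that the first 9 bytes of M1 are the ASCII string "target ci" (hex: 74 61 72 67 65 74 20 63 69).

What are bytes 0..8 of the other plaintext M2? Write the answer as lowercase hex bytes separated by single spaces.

First, c1 ⊕ c2 = (M1 ⊕ K) ⊕ (M2 ⊕ K) = M1 ⊕ M2, so the key drops out. Then M2 = (M1 ⊕ M2) ⊕ M1 over the first 9 bytes.
byte 0: (02 XOR 4a) XOR 74 = 48 XOR 74 = 3c
byte 1: (66 XOR fc) XOR 61 = 9a XOR 61 = fb
byte 2: (ad XOR 54) XOR 72 = f9 XOR 72 = 8b
byte 3: (d5 XOR ed) XOR 67 = 38 XOR 67 = 5f
byte 4: (c9 XOR b3) XOR 65 = 7a XOR 65 = 1f
byte 5: (6f XOR b0) XOR 74 = df XOR 74 = ab
byte 6: (f9 XOR 1a) XOR 20 = e3 XOR 20 = c3
byte 7: (a0 XOR d1) XOR 63 = 71 XOR 63 = 12
byte 8: (4b XOR 74) XOR 69 = 3f XOR 69 = 56

3c fb 8b 5f 1f ab c3 12 56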